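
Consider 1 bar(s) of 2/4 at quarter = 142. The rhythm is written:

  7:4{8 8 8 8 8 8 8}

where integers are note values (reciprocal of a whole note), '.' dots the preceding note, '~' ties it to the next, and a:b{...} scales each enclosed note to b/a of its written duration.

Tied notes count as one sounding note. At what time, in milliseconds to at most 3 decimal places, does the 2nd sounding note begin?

note 2 onset = 2/7b = 120.724ms

1. 0.0ms @ 0 + 120.724ms (2/7)
2. 120.724ms @ 2/7 + 120.724ms (2/7)
3. 241.449ms @ 4/7 + 120.724ms (2/7)
4. 362.173ms @ 6/7 + 120.724ms (2/7)
5. 482.897ms @ 8/7 + 120.724ms (2/7)
6. 603.622ms @ 10/7 + 120.724ms (2/7)
7. 724.346ms @ 12/7 + 120.724ms (2/7)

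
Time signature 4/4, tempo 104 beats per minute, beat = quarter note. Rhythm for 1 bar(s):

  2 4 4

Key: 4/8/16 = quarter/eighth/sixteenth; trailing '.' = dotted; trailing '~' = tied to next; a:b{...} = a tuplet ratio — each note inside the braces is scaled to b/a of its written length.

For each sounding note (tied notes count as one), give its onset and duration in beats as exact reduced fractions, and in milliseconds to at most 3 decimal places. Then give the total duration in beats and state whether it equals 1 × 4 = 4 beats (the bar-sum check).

1) 0.0ms=0b +1153.846ms=2b
2) 1153.846ms=2b +576.923ms=1b
3) 1730.769ms=3b +576.923ms=1b
Σ=4b of 4 (104bpm 4/4) — PASS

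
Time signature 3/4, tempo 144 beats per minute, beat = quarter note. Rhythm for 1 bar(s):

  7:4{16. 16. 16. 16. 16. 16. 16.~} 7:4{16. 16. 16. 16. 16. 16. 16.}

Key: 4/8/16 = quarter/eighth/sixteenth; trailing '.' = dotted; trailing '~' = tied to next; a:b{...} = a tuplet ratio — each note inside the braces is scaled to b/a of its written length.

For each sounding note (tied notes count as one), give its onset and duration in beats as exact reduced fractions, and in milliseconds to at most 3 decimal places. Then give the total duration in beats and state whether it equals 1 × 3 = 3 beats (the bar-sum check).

1) 0.0ms=0b +89.286ms=3/14b
2) 89.286ms=3/14b +89.286ms=3/14b
3) 178.571ms=3/7b +89.286ms=3/14b
4) 267.857ms=9/14b +89.286ms=3/14b
5) 357.143ms=6/7b +89.286ms=3/14b
6) 446.429ms=15/14b +89.286ms=3/14b
7) 535.714ms=9/7b +178.571ms=3/7b
8) 714.286ms=12/7b +89.286ms=3/14b
9) 803.571ms=27/14b +89.286ms=3/14b
10) 892.857ms=15/7b +89.286ms=3/14b
11) 982.143ms=33/14b +89.286ms=3/14b
12) 1071.429ms=18/7b +89.286ms=3/14b
13) 1160.714ms=39/14b +89.286ms=3/14b
Σ=3b of 3 (144bpm 3/4) — PASS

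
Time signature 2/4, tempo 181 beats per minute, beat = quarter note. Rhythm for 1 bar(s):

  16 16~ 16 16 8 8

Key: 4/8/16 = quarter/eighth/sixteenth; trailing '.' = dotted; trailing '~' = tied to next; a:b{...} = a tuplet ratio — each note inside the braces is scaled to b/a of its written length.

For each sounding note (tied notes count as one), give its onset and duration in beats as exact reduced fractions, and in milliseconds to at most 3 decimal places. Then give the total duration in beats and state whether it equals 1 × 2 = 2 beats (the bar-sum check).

1) 0.0ms=0b +82.873ms=1/4b
2) 82.873ms=1/4b +165.746ms=1/2b
3) 248.619ms=3/4b +82.873ms=1/4b
4) 331.492ms=1b +165.746ms=1/2b
5) 497.238ms=3/2b +165.746ms=1/2b
Σ=2b of 2 (181bpm 2/4) — PASS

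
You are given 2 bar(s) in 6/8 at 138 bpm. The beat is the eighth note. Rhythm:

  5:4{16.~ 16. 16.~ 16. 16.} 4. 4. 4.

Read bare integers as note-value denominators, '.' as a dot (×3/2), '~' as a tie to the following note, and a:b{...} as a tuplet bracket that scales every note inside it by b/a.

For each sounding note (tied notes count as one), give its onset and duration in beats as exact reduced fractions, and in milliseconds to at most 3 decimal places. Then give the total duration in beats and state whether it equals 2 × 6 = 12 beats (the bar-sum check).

1) 0.0ms=0b +521.739ms=6/5b
2) 521.739ms=6/5b +521.739ms=6/5b
3) 1043.478ms=12/5b +260.87ms=3/5b
4) 1304.348ms=3b +1304.348ms=3b
5) 2608.696ms=6b +1304.348ms=3b
6) 3913.043ms=9b +1304.348ms=3b
Σ=12b of 12 (138bpm 6/8) — PASS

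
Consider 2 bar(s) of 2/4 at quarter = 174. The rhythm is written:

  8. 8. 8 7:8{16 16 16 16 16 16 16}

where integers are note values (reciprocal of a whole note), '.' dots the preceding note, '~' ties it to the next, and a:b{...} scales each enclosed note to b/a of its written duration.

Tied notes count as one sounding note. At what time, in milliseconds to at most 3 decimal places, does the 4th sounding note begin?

1. 0.0ms @ 0 + 258.621ms (3/4)
2. 258.621ms @ 3/4 + 258.621ms (3/4)
3. 517.241ms @ 3/2 + 172.414ms (1/2)
4. 689.655ms @ 2 + 98.522ms (2/7)
5. 788.177ms @ 16/7 + 98.522ms (2/7)
6. 886.7ms @ 18/7 + 98.522ms (2/7)
7. 985.222ms @ 20/7 + 98.522ms (2/7)
8. 1083.744ms @ 22/7 + 98.522ms (2/7)
9. 1182.266ms @ 24/7 + 98.522ms (2/7)
10. 1280.788ms @ 26/7 + 98.522ms (2/7)

note 4 onset = 2b = 689.655ms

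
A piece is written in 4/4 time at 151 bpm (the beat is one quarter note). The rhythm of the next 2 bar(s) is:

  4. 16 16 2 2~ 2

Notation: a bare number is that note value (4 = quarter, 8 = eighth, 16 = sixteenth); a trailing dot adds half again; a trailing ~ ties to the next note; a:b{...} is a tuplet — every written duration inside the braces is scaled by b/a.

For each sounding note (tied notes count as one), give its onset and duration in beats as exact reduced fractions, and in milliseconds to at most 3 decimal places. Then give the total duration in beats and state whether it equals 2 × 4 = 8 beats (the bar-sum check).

1) 0.0ms=0b +596.026ms=3/2b
2) 596.026ms=3/2b +99.338ms=1/4b
3) 695.364ms=7/4b +99.338ms=1/4b
4) 794.702ms=2b +794.702ms=2b
5) 1589.404ms=4b +1589.404ms=4b
Σ=8b of 8 (151bpm 4/4) — PASS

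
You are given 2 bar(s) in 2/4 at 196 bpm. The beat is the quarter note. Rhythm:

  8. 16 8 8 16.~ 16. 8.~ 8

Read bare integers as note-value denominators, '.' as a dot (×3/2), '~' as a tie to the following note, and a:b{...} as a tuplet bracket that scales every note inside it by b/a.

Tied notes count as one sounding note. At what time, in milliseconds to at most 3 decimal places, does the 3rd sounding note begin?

1. 0.0ms @ 0 + 229.592ms (3/4)
2. 229.592ms @ 3/4 + 76.531ms (1/4)
3. 306.122ms @ 1 + 153.061ms (1/2)
4. 459.184ms @ 3/2 + 153.061ms (1/2)
5. 612.245ms @ 2 + 229.592ms (3/4)
6. 841.837ms @ 11/4 + 382.653ms (5/4)

note 3 onset = 1b = 306.122ms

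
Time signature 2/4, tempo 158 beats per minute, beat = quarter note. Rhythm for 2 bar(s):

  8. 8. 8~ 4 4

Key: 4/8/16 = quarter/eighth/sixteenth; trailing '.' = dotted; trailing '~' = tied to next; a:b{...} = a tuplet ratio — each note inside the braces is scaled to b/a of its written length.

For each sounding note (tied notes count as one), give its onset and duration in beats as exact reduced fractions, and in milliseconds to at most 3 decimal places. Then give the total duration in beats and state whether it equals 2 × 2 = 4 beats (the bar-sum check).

1) 0.0ms=0b +284.81ms=3/4b
2) 284.81ms=3/4b +284.81ms=3/4b
3) 569.62ms=3/2b +569.62ms=3/2b
4) 1139.241ms=3b +379.747ms=1b
Σ=4b of 4 (158bpm 2/4) — PASS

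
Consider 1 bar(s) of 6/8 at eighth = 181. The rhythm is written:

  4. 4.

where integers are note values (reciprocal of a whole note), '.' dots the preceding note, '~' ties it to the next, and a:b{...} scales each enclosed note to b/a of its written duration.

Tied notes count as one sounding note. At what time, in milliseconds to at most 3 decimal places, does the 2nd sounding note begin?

note 2 onset = 3b = 994.475ms

1. 0.0ms @ 0 + 994.475ms (3)
2. 994.475ms @ 3 + 994.475ms (3)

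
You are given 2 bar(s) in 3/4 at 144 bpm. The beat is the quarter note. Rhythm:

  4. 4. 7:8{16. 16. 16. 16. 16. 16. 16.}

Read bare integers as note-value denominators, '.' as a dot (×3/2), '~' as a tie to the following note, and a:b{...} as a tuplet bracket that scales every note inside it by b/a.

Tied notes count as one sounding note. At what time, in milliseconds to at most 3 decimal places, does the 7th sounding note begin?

1. 0.0ms @ 0 + 625.0ms (3/2)
2. 625.0ms @ 3/2 + 625.0ms (3/2)
3. 1250.0ms @ 3 + 178.571ms (3/7)
4. 1428.571ms @ 24/7 + 178.571ms (3/7)
5. 1607.143ms @ 27/7 + 178.571ms (3/7)
6. 1785.714ms @ 30/7 + 178.571ms (3/7)
7. 1964.286ms @ 33/7 + 178.571ms (3/7)
8. 2142.857ms @ 36/7 + 178.571ms (3/7)
9. 2321.429ms @ 39/7 + 178.571ms (3/7)

note 7 onset = 33/7b = 1964.286ms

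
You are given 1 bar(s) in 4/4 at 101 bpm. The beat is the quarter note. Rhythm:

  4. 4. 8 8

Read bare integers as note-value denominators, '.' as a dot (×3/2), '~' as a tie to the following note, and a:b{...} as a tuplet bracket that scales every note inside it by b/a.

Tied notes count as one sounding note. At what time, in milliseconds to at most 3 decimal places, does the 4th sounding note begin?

note 4 onset = 7/2b = 2079.208ms

1. 0.0ms @ 0 + 891.089ms (3/2)
2. 891.089ms @ 3/2 + 891.089ms (3/2)
3. 1782.178ms @ 3 + 297.03ms (1/2)
4. 2079.208ms @ 7/2 + 297.03ms (1/2)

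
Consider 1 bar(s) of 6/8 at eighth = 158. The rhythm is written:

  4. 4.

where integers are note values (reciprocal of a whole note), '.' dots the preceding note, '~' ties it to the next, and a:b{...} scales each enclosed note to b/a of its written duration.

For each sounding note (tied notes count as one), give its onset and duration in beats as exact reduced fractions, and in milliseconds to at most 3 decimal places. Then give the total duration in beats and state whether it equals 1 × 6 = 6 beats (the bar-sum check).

1) 0.0ms=0b +1139.241ms=3b
2) 1139.241ms=3b +1139.241ms=3b
Σ=6b of 6 (158bpm 6/8) — PASS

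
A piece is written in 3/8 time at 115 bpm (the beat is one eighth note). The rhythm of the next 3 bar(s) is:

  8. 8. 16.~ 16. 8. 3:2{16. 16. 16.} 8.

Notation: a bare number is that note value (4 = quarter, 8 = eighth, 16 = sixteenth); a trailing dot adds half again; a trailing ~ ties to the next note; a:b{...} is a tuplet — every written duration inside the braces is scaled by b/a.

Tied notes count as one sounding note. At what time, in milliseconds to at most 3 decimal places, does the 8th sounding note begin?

note 8 onset = 15/2b = 3913.043ms

1. 0.0ms @ 0 + 782.609ms (3/2)
2. 782.609ms @ 3/2 + 782.609ms (3/2)
3. 1565.217ms @ 3 + 782.609ms (3/2)
4. 2347.826ms @ 9/2 + 782.609ms (3/2)
5. 3130.435ms @ 6 + 260.87ms (1/2)
6. 3391.304ms @ 13/2 + 260.87ms (1/2)
7. 3652.174ms @ 7 + 260.87ms (1/2)
8. 3913.043ms @ 15/2 + 782.609ms (3/2)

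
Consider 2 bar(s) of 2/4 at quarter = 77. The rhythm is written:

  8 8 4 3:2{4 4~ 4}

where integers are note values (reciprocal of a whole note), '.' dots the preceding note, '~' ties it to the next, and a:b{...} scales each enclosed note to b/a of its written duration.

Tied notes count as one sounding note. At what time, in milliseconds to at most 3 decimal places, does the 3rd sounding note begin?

1. 0.0ms @ 0 + 389.61ms (1/2)
2. 389.61ms @ 1/2 + 389.61ms (1/2)
3. 779.221ms @ 1 + 779.221ms (1)
4. 1558.442ms @ 2 + 519.481ms (2/3)
5. 2077.922ms @ 8/3 + 1038.961ms (4/3)

note 3 onset = 1b = 779.221ms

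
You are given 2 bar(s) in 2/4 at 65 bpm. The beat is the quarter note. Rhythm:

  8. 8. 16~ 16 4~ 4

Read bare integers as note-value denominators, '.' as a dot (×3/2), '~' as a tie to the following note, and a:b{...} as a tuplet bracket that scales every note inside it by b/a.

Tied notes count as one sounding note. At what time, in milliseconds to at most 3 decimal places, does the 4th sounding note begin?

note 4 onset = 2b = 1846.154ms

1. 0.0ms @ 0 + 692.308ms (3/4)
2. 692.308ms @ 3/4 + 692.308ms (3/4)
3. 1384.615ms @ 3/2 + 461.538ms (1/2)
4. 1846.154ms @ 2 + 1846.154ms (2)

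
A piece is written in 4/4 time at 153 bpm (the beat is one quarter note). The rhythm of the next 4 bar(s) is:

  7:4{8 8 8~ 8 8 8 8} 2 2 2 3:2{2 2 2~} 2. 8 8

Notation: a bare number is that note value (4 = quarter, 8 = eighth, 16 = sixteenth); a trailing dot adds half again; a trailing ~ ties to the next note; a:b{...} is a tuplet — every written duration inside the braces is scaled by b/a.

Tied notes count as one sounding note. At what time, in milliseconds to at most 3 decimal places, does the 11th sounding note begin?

1. 0.0ms @ 0 + 112.045ms (2/7)
2. 112.045ms @ 2/7 + 112.045ms (2/7)
3. 224.09ms @ 4/7 + 224.09ms (4/7)
4. 448.179ms @ 8/7 + 112.045ms (2/7)
5. 560.224ms @ 10/7 + 112.045ms (2/7)
6. 672.269ms @ 12/7 + 112.045ms (2/7)
7. 784.314ms @ 2 + 784.314ms (2)
8. 1568.627ms @ 4 + 784.314ms (2)
9. 2352.941ms @ 6 + 784.314ms (2)
10. 3137.255ms @ 8 + 522.876ms (4/3)
11. 3660.131ms @ 28/3 + 522.876ms (4/3)
12. 4183.007ms @ 32/3 + 1699.346ms (13/3)
13. 5882.353ms @ 15 + 196.078ms (1/2)
14. 6078.431ms @ 31/2 + 196.078ms (1/2)

note 11 onset = 28/3b = 3660.131ms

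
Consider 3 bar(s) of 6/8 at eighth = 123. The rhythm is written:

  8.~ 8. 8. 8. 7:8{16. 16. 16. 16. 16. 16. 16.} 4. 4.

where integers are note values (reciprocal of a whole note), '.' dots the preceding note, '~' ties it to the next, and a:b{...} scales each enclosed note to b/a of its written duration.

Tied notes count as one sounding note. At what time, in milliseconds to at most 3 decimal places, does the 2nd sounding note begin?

1. 0.0ms @ 0 + 1463.415ms (3)
2. 1463.415ms @ 3 + 731.707ms (3/2)
3. 2195.122ms @ 9/2 + 731.707ms (3/2)
4. 2926.829ms @ 6 + 418.118ms (6/7)
5. 3344.948ms @ 48/7 + 418.118ms (6/7)
6. 3763.066ms @ 54/7 + 418.118ms (6/7)
7. 4181.185ms @ 60/7 + 418.118ms (6/7)
8. 4599.303ms @ 66/7 + 418.118ms (6/7)
9. 5017.422ms @ 72/7 + 418.118ms (6/7)
10. 5435.54ms @ 78/7 + 418.118ms (6/7)
11. 5853.659ms @ 12 + 1463.415ms (3)
12. 7317.073ms @ 15 + 1463.415ms (3)

note 2 onset = 3b = 1463.415ms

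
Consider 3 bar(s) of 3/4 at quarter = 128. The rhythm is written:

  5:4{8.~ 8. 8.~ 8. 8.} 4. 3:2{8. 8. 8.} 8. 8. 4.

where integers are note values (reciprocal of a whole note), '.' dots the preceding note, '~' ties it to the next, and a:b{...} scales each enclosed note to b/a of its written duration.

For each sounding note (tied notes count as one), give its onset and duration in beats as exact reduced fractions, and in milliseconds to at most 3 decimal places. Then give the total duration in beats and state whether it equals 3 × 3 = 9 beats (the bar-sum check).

1) 0.0ms=0b +562.5ms=6/5b
2) 562.5ms=6/5b +562.5ms=6/5b
3) 1125.0ms=12/5b +281.25ms=3/5b
4) 1406.25ms=3b +703.125ms=3/2b
5) 2109.375ms=9/2b +234.375ms=1/2b
6) 2343.75ms=5b +234.375ms=1/2b
7) 2578.125ms=11/2b +234.375ms=1/2b
8) 2812.5ms=6b +351.562ms=3/4b
9) 3164.062ms=27/4b +351.562ms=3/4b
10) 3515.625ms=15/2b +703.125ms=3/2b
Σ=9b of 9 (128bpm 3/4) — PASS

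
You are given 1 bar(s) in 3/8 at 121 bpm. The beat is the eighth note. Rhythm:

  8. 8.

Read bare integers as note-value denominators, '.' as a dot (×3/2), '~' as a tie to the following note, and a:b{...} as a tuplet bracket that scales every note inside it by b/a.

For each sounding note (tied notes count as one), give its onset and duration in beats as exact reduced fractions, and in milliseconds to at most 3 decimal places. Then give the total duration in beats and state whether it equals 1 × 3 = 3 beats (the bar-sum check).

1) 0.0ms=0b +743.802ms=3/2b
2) 743.802ms=3/2b +743.802ms=3/2b
Σ=3b of 3 (121bpm 3/8) — PASS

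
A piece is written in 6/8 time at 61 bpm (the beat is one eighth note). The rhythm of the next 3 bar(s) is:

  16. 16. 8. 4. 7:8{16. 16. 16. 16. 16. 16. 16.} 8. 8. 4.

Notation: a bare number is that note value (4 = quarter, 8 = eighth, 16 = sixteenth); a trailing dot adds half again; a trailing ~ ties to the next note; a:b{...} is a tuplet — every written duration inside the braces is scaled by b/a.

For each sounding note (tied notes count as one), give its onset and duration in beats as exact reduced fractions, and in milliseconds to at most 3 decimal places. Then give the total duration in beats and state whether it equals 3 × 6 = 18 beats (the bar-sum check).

1) 0.0ms=0b +737.705ms=3/4b
2) 737.705ms=3/4b +737.705ms=3/4b
3) 1475.41ms=3/2b +1475.41ms=3/2b
4) 2950.82ms=3b +2950.82ms=3b
5) 5901.639ms=6b +843.091ms=6/7b
6) 6744.731ms=48/7b +843.091ms=6/7b
7) 7587.822ms=54/7b +843.091ms=6/7b
8) 8430.913ms=60/7b +843.091ms=6/7b
9) 9274.005ms=66/7b +843.091ms=6/7b
10) 10117.096ms=72/7b +843.091ms=6/7b
11) 10960.187ms=78/7b +843.091ms=6/7b
12) 11803.279ms=12b +1475.41ms=3/2b
13) 13278.689ms=27/2b +1475.41ms=3/2b
14) 14754.098ms=15b +2950.82ms=3b
Σ=18b of 18 (61bpm 6/8) — PASS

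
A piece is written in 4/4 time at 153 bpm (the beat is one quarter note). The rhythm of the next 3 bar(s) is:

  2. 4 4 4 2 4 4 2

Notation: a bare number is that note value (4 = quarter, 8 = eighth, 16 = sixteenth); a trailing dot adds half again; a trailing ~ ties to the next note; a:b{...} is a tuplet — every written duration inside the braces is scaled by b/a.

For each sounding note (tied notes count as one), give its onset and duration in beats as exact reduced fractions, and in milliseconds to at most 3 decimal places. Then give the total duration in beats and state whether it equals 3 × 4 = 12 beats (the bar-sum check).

1) 0.0ms=0b +1176.471ms=3b
2) 1176.471ms=3b +392.157ms=1b
3) 1568.627ms=4b +392.157ms=1b
4) 1960.784ms=5b +392.157ms=1b
5) 2352.941ms=6b +784.314ms=2b
6) 3137.255ms=8b +392.157ms=1b
7) 3529.412ms=9b +392.157ms=1b
8) 3921.569ms=10b +784.314ms=2b
Σ=12b of 12 (153bpm 4/4) — PASS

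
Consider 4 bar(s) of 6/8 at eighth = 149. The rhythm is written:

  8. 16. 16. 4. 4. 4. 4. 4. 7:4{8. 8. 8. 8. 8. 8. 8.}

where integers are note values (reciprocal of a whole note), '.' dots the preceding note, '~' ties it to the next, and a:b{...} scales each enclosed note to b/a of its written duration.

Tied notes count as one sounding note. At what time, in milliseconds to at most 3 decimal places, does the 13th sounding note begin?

1. 0.0ms @ 0 + 604.027ms (3/2)
2. 604.027ms @ 3/2 + 302.013ms (3/4)
3. 906.04ms @ 9/4 + 302.013ms (3/4)
4. 1208.054ms @ 3 + 1208.054ms (3)
5. 2416.107ms @ 6 + 1208.054ms (3)
6. 3624.161ms @ 9 + 1208.054ms (3)
7. 4832.215ms @ 12 + 1208.054ms (3)
8. 6040.268ms @ 15 + 1208.054ms (3)
9. 7248.322ms @ 18 + 345.158ms (6/7)
10. 7593.48ms @ 132/7 + 345.158ms (6/7)
11. 7938.639ms @ 138/7 + 345.158ms (6/7)
12. 8283.797ms @ 144/7 + 345.158ms (6/7)
13. 8628.955ms @ 150/7 + 345.158ms (6/7)
14. 8974.113ms @ 156/7 + 345.158ms (6/7)
15. 9319.271ms @ 162/7 + 345.158ms (6/7)

note 13 onset = 150/7b = 8628.955ms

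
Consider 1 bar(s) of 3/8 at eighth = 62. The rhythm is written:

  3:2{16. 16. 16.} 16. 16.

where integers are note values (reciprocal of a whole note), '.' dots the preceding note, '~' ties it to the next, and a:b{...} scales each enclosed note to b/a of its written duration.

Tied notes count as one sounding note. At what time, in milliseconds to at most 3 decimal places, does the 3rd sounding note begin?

1. 0.0ms @ 0 + 483.871ms (1/2)
2. 483.871ms @ 1/2 + 483.871ms (1/2)
3. 967.742ms @ 1 + 483.871ms (1/2)
4. 1451.613ms @ 3/2 + 725.806ms (3/4)
5. 2177.419ms @ 9/4 + 725.806ms (3/4)

note 3 onset = 1b = 967.742ms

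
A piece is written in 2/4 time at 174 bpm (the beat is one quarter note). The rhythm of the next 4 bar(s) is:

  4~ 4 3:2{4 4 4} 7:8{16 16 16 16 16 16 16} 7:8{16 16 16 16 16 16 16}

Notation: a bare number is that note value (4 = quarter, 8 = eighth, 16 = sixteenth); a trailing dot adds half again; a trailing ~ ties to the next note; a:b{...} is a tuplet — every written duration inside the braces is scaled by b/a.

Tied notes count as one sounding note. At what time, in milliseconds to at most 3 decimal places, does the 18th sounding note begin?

1. 0.0ms @ 0 + 689.655ms (2)
2. 689.655ms @ 2 + 229.885ms (2/3)
3. 919.54ms @ 8/3 + 229.885ms (2/3)
4. 1149.425ms @ 10/3 + 229.885ms (2/3)
5. 1379.31ms @ 4 + 98.522ms (2/7)
6. 1477.833ms @ 30/7 + 98.522ms (2/7)
7. 1576.355ms @ 32/7 + 98.522ms (2/7)
8. 1674.877ms @ 34/7 + 98.522ms (2/7)
9. 1773.399ms @ 36/7 + 98.522ms (2/7)
10. 1871.921ms @ 38/7 + 98.522ms (2/7)
11. 1970.443ms @ 40/7 + 98.522ms (2/7)
12. 2068.966ms @ 6 + 98.522ms (2/7)
13. 2167.488ms @ 44/7 + 98.522ms (2/7)
14. 2266.01ms @ 46/7 + 98.522ms (2/7)
15. 2364.532ms @ 48/7 + 98.522ms (2/7)
16. 2463.054ms @ 50/7 + 98.522ms (2/7)
17. 2561.576ms @ 52/7 + 98.522ms (2/7)
18. 2660.099ms @ 54/7 + 98.522ms (2/7)

note 18 onset = 54/7b = 2660.099ms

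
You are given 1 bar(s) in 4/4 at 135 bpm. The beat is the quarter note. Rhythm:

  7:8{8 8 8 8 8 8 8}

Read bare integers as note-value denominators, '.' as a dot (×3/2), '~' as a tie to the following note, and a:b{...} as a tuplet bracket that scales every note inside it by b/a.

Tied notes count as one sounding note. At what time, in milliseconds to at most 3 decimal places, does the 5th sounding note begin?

note 5 onset = 16/7b = 1015.873ms

1. 0.0ms @ 0 + 253.968ms (4/7)
2. 253.968ms @ 4/7 + 253.968ms (4/7)
3. 507.937ms @ 8/7 + 253.968ms (4/7)
4. 761.905ms @ 12/7 + 253.968ms (4/7)
5. 1015.873ms @ 16/7 + 253.968ms (4/7)
6. 1269.841ms @ 20/7 + 253.968ms (4/7)
7. 1523.81ms @ 24/7 + 253.968ms (4/7)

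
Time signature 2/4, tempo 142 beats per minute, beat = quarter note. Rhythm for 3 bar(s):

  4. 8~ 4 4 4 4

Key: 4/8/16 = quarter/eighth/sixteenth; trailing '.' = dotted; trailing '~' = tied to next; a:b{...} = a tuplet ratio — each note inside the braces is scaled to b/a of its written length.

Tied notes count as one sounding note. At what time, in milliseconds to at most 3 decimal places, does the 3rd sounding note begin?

note 3 onset = 3b = 1267.606ms

1. 0.0ms @ 0 + 633.803ms (3/2)
2. 633.803ms @ 3/2 + 633.803ms (3/2)
3. 1267.606ms @ 3 + 422.535ms (1)
4. 1690.141ms @ 4 + 422.535ms (1)
5. 2112.676ms @ 5 + 422.535ms (1)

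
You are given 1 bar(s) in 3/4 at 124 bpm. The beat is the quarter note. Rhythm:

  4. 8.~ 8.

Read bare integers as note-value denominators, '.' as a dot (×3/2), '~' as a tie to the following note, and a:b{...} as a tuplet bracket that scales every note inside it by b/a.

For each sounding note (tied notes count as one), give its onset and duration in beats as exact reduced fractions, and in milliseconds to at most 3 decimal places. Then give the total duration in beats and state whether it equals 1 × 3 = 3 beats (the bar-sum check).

1) 0.0ms=0b +725.806ms=3/2b
2) 725.806ms=3/2b +725.806ms=3/2b
Σ=3b of 3 (124bpm 3/4) — PASS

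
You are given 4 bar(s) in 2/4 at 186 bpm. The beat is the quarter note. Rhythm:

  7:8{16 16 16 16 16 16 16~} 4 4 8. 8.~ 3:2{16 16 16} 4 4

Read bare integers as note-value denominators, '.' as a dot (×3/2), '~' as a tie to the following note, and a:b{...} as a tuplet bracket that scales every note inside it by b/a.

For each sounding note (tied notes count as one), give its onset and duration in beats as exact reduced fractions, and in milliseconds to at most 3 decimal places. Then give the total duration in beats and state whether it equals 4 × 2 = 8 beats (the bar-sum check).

1) 0.0ms=0b +92.166ms=2/7b
2) 92.166ms=2/7b +92.166ms=2/7b
3) 184.332ms=4/7b +92.166ms=2/7b
4) 276.498ms=6/7b +92.166ms=2/7b
5) 368.664ms=8/7b +92.166ms=2/7b
6) 460.829ms=10/7b +92.166ms=2/7b
7) 552.995ms=12/7b +414.747ms=9/7b
8) 967.742ms=3b +322.581ms=1b
9) 1290.323ms=4b +241.935ms=3/4b
10) 1532.258ms=19/4b +295.699ms=11/12b
11) 1827.957ms=17/3b +53.763ms=1/6b
12) 1881.72ms=35/6b +53.763ms=1/6b
13) 1935.484ms=6b +322.581ms=1b
14) 2258.065ms=7b +322.581ms=1b
Σ=8b of 8 (186bpm 2/4) — PASS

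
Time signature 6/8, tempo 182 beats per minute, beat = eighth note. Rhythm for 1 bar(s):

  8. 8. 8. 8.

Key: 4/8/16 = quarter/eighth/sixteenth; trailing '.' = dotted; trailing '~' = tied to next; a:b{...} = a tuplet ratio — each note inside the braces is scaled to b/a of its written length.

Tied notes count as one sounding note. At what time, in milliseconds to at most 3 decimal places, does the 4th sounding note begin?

note 4 onset = 9/2b = 1483.516ms

1. 0.0ms @ 0 + 494.505ms (3/2)
2. 494.505ms @ 3/2 + 494.505ms (3/2)
3. 989.011ms @ 3 + 494.505ms (3/2)
4. 1483.516ms @ 9/2 + 494.505ms (3/2)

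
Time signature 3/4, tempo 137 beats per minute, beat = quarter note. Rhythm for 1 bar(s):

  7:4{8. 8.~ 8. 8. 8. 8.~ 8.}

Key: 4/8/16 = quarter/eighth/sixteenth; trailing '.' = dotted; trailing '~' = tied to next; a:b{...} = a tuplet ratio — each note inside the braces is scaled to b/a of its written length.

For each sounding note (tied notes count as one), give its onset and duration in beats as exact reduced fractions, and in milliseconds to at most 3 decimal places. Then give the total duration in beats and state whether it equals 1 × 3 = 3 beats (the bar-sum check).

1) 0.0ms=0b +187.696ms=3/7b
2) 187.696ms=3/7b +375.391ms=6/7b
3) 563.087ms=9/7b +187.696ms=3/7b
4) 750.782ms=12/7b +187.696ms=3/7b
5) 938.478ms=15/7b +375.391ms=6/7b
Σ=3b of 3 (137bpm 3/4) — PASS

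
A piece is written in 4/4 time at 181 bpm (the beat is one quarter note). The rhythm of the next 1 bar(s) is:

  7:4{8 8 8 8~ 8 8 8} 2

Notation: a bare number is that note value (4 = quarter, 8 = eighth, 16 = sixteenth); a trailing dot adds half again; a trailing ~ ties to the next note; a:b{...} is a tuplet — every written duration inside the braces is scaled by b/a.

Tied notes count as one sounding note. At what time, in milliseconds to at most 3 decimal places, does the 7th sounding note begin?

note 7 onset = 2b = 662.983ms

1. 0.0ms @ 0 + 94.712ms (2/7)
2. 94.712ms @ 2/7 + 94.712ms (2/7)
3. 189.424ms @ 4/7 + 94.712ms (2/7)
4. 284.136ms @ 6/7 + 189.424ms (4/7)
5. 473.56ms @ 10/7 + 94.712ms (2/7)
6. 568.272ms @ 12/7 + 94.712ms (2/7)
7. 662.983ms @ 2 + 662.983ms (2)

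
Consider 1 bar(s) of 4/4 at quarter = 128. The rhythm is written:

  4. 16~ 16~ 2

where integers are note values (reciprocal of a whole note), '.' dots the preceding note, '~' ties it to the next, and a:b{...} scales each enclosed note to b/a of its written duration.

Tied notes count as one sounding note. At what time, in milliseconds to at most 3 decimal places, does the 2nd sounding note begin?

note 2 onset = 3/2b = 703.125ms

1. 0.0ms @ 0 + 703.125ms (3/2)
2. 703.125ms @ 3/2 + 1171.875ms (5/2)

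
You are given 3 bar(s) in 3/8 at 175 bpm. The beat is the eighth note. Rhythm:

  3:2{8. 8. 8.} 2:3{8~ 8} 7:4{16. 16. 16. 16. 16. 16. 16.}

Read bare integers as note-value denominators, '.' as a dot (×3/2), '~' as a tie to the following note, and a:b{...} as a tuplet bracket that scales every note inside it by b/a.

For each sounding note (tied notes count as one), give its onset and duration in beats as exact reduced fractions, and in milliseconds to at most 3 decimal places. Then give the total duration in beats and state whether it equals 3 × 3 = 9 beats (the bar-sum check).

1) 0.0ms=0b +342.857ms=1b
2) 342.857ms=1b +342.857ms=1b
3) 685.714ms=2b +342.857ms=1b
4) 1028.571ms=3b +1028.571ms=3b
5) 2057.143ms=6b +146.939ms=3/7b
6) 2204.082ms=45/7b +146.939ms=3/7b
7) 2351.02ms=48/7b +146.939ms=3/7b
8) 2497.959ms=51/7b +146.939ms=3/7b
9) 2644.898ms=54/7b +146.939ms=3/7b
10) 2791.837ms=57/7b +146.939ms=3/7b
11) 2938.776ms=60/7b +146.939ms=3/7b
Σ=9b of 9 (175bpm 3/8) — PASS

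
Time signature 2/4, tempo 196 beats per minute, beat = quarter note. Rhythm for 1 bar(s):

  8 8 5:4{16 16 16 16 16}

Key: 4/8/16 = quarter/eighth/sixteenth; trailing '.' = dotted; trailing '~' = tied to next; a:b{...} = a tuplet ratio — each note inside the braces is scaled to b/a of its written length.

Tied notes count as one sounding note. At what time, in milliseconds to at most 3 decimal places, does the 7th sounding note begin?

1. 0.0ms @ 0 + 153.061ms (1/2)
2. 153.061ms @ 1/2 + 153.061ms (1/2)
3. 306.122ms @ 1 + 61.224ms (1/5)
4. 367.347ms @ 6/5 + 61.224ms (1/5)
5. 428.571ms @ 7/5 + 61.224ms (1/5)
6. 489.796ms @ 8/5 + 61.224ms (1/5)
7. 551.02ms @ 9/5 + 61.224ms (1/5)

note 7 onset = 9/5b = 551.02ms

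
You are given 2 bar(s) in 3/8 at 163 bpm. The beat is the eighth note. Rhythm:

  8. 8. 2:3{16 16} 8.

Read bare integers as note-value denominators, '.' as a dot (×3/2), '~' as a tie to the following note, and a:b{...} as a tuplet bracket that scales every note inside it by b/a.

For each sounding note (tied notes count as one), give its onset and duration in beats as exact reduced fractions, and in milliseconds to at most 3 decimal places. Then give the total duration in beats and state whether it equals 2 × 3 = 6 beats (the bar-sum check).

1) 0.0ms=0b +552.147ms=3/2b
2) 552.147ms=3/2b +552.147ms=3/2b
3) 1104.294ms=3b +276.074ms=3/4b
4) 1380.368ms=15/4b +276.074ms=3/4b
5) 1656.442ms=9/2b +552.147ms=3/2b
Σ=6b of 6 (163bpm 3/8) — PASS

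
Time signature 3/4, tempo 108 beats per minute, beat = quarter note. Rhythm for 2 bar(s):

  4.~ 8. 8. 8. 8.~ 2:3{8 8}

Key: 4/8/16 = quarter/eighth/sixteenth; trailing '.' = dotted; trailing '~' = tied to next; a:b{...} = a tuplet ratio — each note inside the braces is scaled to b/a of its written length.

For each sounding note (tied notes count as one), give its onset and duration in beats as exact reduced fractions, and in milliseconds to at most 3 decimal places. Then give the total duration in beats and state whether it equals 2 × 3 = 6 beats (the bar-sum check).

1) 0.0ms=0b +1250.0ms=9/4b
2) 1250.0ms=9/4b +416.667ms=3/4b
3) 1666.667ms=3b +416.667ms=3/4b
4) 2083.333ms=15/4b +833.333ms=3/2b
5) 2916.667ms=21/4b +416.667ms=3/4b
Σ=6b of 6 (108bpm 3/4) — PASS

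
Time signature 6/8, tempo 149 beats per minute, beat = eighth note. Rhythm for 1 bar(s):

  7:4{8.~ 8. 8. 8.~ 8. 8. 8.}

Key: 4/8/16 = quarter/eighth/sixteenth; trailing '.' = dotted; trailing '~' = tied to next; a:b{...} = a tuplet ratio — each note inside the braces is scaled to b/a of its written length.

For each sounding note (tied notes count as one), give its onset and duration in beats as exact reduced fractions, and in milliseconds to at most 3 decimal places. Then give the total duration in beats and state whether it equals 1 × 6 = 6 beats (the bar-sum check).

1) 0.0ms=0b +690.316ms=12/7b
2) 690.316ms=12/7b +345.158ms=6/7b
3) 1035.475ms=18/7b +690.316ms=12/7b
4) 1725.791ms=30/7b +345.158ms=6/7b
5) 2070.949ms=36/7b +345.158ms=6/7b
Σ=6b of 6 (149bpm 6/8) — PASS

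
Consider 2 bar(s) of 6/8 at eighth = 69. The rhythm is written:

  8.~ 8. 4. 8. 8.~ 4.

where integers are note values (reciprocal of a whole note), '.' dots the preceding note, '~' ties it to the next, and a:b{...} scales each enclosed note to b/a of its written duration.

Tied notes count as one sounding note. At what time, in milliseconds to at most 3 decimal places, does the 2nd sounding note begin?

1. 0.0ms @ 0 + 2608.696ms (3)
2. 2608.696ms @ 3 + 2608.696ms (3)
3. 5217.391ms @ 6 + 1304.348ms (3/2)
4. 6521.739ms @ 15/2 + 3913.043ms (9/2)

note 2 onset = 3b = 2608.696ms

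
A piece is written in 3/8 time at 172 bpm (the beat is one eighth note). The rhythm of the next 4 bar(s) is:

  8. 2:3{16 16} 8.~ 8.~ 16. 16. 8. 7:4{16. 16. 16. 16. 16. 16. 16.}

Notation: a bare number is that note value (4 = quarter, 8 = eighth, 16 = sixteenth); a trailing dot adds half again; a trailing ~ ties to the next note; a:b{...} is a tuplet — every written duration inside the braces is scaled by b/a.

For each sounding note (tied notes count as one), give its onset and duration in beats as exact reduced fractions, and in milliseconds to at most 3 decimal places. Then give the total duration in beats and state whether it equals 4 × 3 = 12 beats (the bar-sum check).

1) 0.0ms=0b +523.256ms=3/2b
2) 523.256ms=3/2b +261.628ms=3/4b
3) 784.884ms=9/4b +261.628ms=3/4b
4) 1046.512ms=3b +1308.14ms=15/4b
5) 2354.651ms=27/4b +261.628ms=3/4b
6) 2616.279ms=15/2b +523.256ms=3/2b
7) 3139.535ms=9b +149.502ms=3/7b
8) 3289.037ms=66/7b +149.502ms=3/7b
9) 3438.538ms=69/7b +149.502ms=3/7b
10) 3588.04ms=72/7b +149.502ms=3/7b
11) 3737.542ms=75/7b +149.502ms=3/7b
12) 3887.043ms=78/7b +149.502ms=3/7b
13) 4036.545ms=81/7b +149.502ms=3/7b
Σ=12b of 12 (172bpm 3/8) — PASS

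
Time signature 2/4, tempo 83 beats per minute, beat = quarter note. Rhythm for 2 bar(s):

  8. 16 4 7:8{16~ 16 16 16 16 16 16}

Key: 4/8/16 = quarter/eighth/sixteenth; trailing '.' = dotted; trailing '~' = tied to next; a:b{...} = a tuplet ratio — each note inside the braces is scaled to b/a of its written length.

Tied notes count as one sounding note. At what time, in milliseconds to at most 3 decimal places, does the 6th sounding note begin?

note 6 onset = 20/7b = 2065.404ms

1. 0.0ms @ 0 + 542.169ms (3/4)
2. 542.169ms @ 3/4 + 180.723ms (1/4)
3. 722.892ms @ 1 + 722.892ms (1)
4. 1445.783ms @ 2 + 413.081ms (4/7)
5. 1858.864ms @ 18/7 + 206.54ms (2/7)
6. 2065.404ms @ 20/7 + 206.54ms (2/7)
7. 2271.945ms @ 22/7 + 206.54ms (2/7)
8. 2478.485ms @ 24/7 + 206.54ms (2/7)
9. 2685.026ms @ 26/7 + 206.54ms (2/7)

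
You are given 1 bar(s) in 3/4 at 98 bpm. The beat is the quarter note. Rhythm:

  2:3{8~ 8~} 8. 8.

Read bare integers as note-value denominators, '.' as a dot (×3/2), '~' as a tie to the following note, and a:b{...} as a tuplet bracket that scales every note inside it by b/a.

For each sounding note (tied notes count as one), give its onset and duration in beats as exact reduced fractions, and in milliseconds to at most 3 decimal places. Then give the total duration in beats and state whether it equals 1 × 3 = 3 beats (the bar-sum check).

1) 0.0ms=0b +1377.551ms=9/4b
2) 1377.551ms=9/4b +459.184ms=3/4b
Σ=3b of 3 (98bpm 3/4) — PASS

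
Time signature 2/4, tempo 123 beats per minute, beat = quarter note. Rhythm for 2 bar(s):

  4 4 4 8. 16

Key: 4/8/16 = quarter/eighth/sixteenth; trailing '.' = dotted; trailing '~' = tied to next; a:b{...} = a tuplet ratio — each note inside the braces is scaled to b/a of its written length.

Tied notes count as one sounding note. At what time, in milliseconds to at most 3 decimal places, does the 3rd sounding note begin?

1. 0.0ms @ 0 + 487.805ms (1)
2. 487.805ms @ 1 + 487.805ms (1)
3. 975.61ms @ 2 + 487.805ms (1)
4. 1463.415ms @ 3 + 365.854ms (3/4)
5. 1829.268ms @ 15/4 + 121.951ms (1/4)

note 3 onset = 2b = 975.61ms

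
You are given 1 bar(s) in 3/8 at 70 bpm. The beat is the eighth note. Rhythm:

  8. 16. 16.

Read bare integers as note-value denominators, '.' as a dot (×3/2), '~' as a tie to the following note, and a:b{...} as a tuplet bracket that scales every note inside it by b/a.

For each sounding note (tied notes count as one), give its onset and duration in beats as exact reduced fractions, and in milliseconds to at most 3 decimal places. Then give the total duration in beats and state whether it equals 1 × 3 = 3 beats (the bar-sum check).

1) 0.0ms=0b +1285.714ms=3/2b
2) 1285.714ms=3/2b +642.857ms=3/4b
3) 1928.571ms=9/4b +642.857ms=3/4b
Σ=3b of 3 (70bpm 3/8) — PASS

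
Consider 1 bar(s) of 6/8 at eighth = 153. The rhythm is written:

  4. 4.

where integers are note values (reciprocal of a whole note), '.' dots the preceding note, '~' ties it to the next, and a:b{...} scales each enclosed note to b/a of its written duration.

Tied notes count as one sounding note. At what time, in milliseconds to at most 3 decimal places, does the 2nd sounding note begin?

note 2 onset = 3b = 1176.471ms

1. 0.0ms @ 0 + 1176.471ms (3)
2. 1176.471ms @ 3 + 1176.471ms (3)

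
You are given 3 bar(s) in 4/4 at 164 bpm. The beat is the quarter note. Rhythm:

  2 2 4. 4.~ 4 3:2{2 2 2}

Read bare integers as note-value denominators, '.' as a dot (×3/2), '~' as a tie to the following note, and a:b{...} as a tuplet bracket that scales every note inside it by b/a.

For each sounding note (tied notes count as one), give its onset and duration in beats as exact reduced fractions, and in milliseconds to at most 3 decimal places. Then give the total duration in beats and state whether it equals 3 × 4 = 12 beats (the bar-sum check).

1) 0.0ms=0b +731.707ms=2b
2) 731.707ms=2b +731.707ms=2b
3) 1463.415ms=4b +548.78ms=3/2b
4) 2012.195ms=11/2b +914.634ms=5/2b
5) 2926.829ms=8b +487.805ms=4/3b
6) 3414.634ms=28/3b +487.805ms=4/3b
7) 3902.439ms=32/3b +487.805ms=4/3b
Σ=12b of 12 (164bpm 4/4) — PASS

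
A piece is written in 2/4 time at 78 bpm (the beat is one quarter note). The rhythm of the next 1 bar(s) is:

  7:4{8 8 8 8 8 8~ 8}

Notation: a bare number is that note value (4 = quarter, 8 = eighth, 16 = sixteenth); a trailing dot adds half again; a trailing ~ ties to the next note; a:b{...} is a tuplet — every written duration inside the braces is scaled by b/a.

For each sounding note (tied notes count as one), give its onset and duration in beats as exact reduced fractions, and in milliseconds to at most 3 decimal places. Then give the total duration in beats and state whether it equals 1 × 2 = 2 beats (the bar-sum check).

1) 0.0ms=0b +219.78ms=2/7b
2) 219.78ms=2/7b +219.78ms=2/7b
3) 439.56ms=4/7b +219.78ms=2/7b
4) 659.341ms=6/7b +219.78ms=2/7b
5) 879.121ms=8/7b +219.78ms=2/7b
6) 1098.901ms=10/7b +439.56ms=4/7b
Σ=2b of 2 (78bpm 2/4) — PASS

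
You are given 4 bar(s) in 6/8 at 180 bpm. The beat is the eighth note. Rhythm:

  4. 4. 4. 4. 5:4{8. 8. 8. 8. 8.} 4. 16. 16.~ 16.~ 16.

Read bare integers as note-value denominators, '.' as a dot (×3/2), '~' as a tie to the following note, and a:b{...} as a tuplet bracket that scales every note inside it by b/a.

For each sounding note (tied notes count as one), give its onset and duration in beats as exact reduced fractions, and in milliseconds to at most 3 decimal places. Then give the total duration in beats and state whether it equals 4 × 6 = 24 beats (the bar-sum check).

1) 0.0ms=0b +1000.0ms=3b
2) 1000.0ms=3b +1000.0ms=3b
3) 2000.0ms=6b +1000.0ms=3b
4) 3000.0ms=9b +1000.0ms=3b
5) 4000.0ms=12b +400.0ms=6/5b
6) 4400.0ms=66/5b +400.0ms=6/5b
7) 4800.0ms=72/5b +400.0ms=6/5b
8) 5200.0ms=78/5b +400.0ms=6/5b
9) 5600.0ms=84/5b +400.0ms=6/5b
10) 6000.0ms=18b +1000.0ms=3b
11) 7000.0ms=21b +250.0ms=3/4b
12) 7250.0ms=87/4b +750.0ms=9/4b
Σ=24b of 24 (180bpm 6/8) — PASS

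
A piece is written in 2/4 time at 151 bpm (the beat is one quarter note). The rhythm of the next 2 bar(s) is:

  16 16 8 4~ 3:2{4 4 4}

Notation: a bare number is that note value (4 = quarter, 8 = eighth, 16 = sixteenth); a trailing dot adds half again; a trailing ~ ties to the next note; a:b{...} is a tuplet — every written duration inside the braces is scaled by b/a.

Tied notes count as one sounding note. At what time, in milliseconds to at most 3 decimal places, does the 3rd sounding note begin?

note 3 onset = 1/2b = 198.675ms

1. 0.0ms @ 0 + 99.338ms (1/4)
2. 99.338ms @ 1/4 + 99.338ms (1/4)
3. 198.675ms @ 1/2 + 198.675ms (1/2)
4. 397.351ms @ 1 + 662.252ms (5/3)
5. 1059.603ms @ 8/3 + 264.901ms (2/3)
6. 1324.503ms @ 10/3 + 264.901ms (2/3)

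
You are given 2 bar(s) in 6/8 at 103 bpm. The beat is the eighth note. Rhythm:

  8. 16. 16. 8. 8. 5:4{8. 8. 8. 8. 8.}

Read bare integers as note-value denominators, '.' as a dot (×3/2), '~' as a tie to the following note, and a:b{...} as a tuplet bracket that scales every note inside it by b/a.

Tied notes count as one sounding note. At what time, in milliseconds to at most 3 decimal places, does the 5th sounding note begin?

note 5 onset = 9/2b = 2621.359ms

1. 0.0ms @ 0 + 873.786ms (3/2)
2. 873.786ms @ 3/2 + 436.893ms (3/4)
3. 1310.68ms @ 9/4 + 436.893ms (3/4)
4. 1747.573ms @ 3 + 873.786ms (3/2)
5. 2621.359ms @ 9/2 + 873.786ms (3/2)
6. 3495.146ms @ 6 + 699.029ms (6/5)
7. 4194.175ms @ 36/5 + 699.029ms (6/5)
8. 4893.204ms @ 42/5 + 699.029ms (6/5)
9. 5592.233ms @ 48/5 + 699.029ms (6/5)
10. 6291.262ms @ 54/5 + 699.029ms (6/5)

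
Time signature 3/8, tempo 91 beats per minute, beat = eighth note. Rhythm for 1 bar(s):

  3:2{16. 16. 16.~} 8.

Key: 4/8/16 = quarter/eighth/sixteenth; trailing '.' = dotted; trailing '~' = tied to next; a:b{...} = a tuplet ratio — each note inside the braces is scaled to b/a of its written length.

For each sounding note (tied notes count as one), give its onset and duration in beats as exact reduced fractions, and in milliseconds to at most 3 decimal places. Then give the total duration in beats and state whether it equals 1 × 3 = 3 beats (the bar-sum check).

1) 0.0ms=0b +329.67ms=1/2b
2) 329.67ms=1/2b +329.67ms=1/2b
3) 659.341ms=1b +1318.681ms=2b
Σ=3b of 3 (91bpm 3/8) — PASS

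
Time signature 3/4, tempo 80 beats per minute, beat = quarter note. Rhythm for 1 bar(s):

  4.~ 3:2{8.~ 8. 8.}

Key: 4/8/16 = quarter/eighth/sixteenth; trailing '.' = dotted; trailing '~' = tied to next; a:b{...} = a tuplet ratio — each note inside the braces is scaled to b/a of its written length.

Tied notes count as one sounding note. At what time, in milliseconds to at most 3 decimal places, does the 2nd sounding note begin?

note 2 onset = 5/2b = 1875.0ms

1. 0.0ms @ 0 + 1875.0ms (5/2)
2. 1875.0ms @ 5/2 + 375.0ms (1/2)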